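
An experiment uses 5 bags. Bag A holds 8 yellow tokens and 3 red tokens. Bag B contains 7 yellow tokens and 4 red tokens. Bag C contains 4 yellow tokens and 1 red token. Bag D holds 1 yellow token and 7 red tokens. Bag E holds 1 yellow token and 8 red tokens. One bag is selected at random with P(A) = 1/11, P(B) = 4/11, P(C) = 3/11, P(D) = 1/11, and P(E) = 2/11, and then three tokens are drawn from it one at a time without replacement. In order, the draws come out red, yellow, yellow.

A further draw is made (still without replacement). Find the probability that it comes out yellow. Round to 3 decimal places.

The likelihood of the observed sequence under each hypothesis: P(data | bag A) = (3/11)(8/10)(7/9) = 0.1697; P(data | bag B) = (4/11)(7/10)(6/9) = 0.1697; P(data | bag C) = (1/5)(4/4)(3/3) = 0.2; P(data | bag D) = (7/8)(1/7)(0/6) = 0; P(data | bag E) = (8/9)(1/8)(0/7) = 0.
Multiplying each by its prior: 1/11 · 0.1697 = 0.015427, 4/11 · 0.1697 = 0.061708, 3/11 · 0.2 = 0.054545, 1/11 · 0 = 0, 2/11 · 0 = 0; with total 0.13168.
Dividing through by the total gives posterior P(bag A | data) = 0.11715, P(bag B | data) = 0.46862, P(bag C | data) = 0.41423, P(bag D | data) = 0, P(bag E | data) = 0.
Averaging over the posterior, P(yellow next | data) = (3/4)(0.11715) + (5/8)(0.46862) + (1)(0.41423) = 0.79498.

0.795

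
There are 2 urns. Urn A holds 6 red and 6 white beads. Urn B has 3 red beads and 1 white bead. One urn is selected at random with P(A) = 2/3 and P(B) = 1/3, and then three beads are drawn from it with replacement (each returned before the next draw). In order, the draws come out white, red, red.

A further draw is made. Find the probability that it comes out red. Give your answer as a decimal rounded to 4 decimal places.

For each hypothesis, P(data | H) works out to: P(data | urn A) = (6/12)(6/12)(6/12) = 1/8; P(data | urn B) = (1/4)(3/4)(3/4) = 9/64.
The prior-weighted likelihoods are 2/3 · 1/8 = 1/12, 1/3 · 9/64 = 3/64; summing to 25/192.
The posterior is then P(urn A | data) = 16/25, P(urn B | data) = 9/25.
Averaging over the posterior, P(red next | data) = (1/2)(16/25) + (3/4)(9/25) = 59/100.

0.5900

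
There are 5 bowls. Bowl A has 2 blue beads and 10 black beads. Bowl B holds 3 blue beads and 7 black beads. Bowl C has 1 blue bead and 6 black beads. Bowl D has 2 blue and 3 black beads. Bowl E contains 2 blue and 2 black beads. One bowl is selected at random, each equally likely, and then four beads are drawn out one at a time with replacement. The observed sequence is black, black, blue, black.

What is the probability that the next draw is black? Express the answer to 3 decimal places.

For each hypothesis, P(data | H) works out to: P(data | bowl A) = (10/12)(10/12)(2/12)(10/12) = 0.096451; P(data | bowl B) = (7/10)(7/10)(3/10)(7/10) = 0.1029; P(data | bowl C) = (6/7)(6/7)(1/7)(6/7) = 0.089963; P(data | bowl D) = (3/5)(3/5)(2/5)(3/5) = 0.0864; P(data | bowl E) = (2/4)(2/4)(2/4)(2/4) = 0.0625.
Weighting by the prior gives 1/5 · 0.096451 = 0.01929, 1/5 · 0.1029 = 0.02058, 1/5 · 0.089963 = 0.017993, 1/5 · 0.0864 = 0.01728, 1/5 · 0.0625 = 0.0125; these sum to 0.087643.
Dividing through by the total gives posterior P(bowl A | data) = 0.2201, P(bowl B | data) = 0.23482, P(bowl C | data) = 0.20529, P(bowl D | data) = 0.19716, P(bowl E | data) = 0.14262.
The predictive probability is P(black next | data) = (5/6)(0.2201) + (7/10)(0.23482) + (6/7)(0.20529) + (3/5)(0.19716) + (1/2)(0.14262) = 0.71337.

0.713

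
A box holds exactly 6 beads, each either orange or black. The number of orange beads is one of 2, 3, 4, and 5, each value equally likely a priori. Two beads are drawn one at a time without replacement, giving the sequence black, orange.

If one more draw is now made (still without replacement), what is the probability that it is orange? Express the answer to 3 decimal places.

Compute the likelihood of the observed sequence for each case: P(data | r = 2) = (4/6)(2/5) = 4/15; P(data | r = 3) = (3/6)(3/5) = 3/10; P(data | r = 4) = (2/6)(4/5) = 4/15; P(data | r = 5) = (1/6)(5/5) = 1/6.
Weighting by the prior gives 1/4 · 4/15 = 1/15, 1/4 · 3/10 = 3/40, 1/4 · 4/15 = 1/15, 1/4 · 1/6 = 1/24; summing to 1/4.
Dividing through by the total gives posterior P(r = 2 | data) = 4/15, P(r = 3 | data) = 3/10, P(r = 4 | data) = 4/15, P(r = 5 | data) = 1/6.
Averaging over the posterior, P(orange next | data) = (1/4)(4/15) + (1/2)(3/10) + (3/4)(4/15) + (1)(1/6) = 7/12.

0.583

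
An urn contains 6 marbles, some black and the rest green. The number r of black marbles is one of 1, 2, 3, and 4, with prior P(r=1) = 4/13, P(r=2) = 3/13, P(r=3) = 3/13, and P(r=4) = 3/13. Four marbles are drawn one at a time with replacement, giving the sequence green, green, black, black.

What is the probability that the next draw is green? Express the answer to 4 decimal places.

Compute the likelihood of the observed sequence for each case: P(data | r = 1) = (5/6)(5/6)(1/6)(1/6) = 0.01929; P(data | r = 2) = (4/6)(4/6)(2/6)(2/6) = 0.049383; P(data | r = 3) = (3/6)(3/6)(3/6)(3/6) = 0.0625; P(data | r = 4) = (2/6)(2/6)(4/6)(4/6) = 0.049383.
Weighting by the prior gives 4/13 · 0.01929 = 0.0059354, 3/13 · 0.049383 = 0.011396, 3/13 · 0.0625 = 0.014423, 3/13 · 0.049383 = 0.011396; summing to 0.043151.
Normalising, the posterior is P(r = 1 | data) = 0.13755, P(r = 2 | data) = 0.2641, P(r = 3 | data) = 0.33425, P(r = 4 | data) = 0.2641.
So P(green next | data) = Σ P(green next | H) P(H | data) = (5/6)(0.13755) + (2/3)(0.2641) + (1/2)(0.33425) + (1/3)(0.2641) = 0.54585.

0.5459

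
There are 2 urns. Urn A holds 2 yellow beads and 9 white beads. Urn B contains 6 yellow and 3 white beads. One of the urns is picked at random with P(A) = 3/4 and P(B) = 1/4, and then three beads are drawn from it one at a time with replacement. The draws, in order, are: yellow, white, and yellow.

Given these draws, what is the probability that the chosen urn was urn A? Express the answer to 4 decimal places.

The likelihood of the observed sequence under each hypothesis: P(data | urn A) = (2/11)(9/11)(2/11) = 0.027047; P(data | urn B) = (6/9)(3/9)(6/9) = 0.14815.
Weighting by the prior gives 3/4 · 0.027047 = 0.020285, 1/4 · 0.14815 = 0.037037; summing to 0.057323.
By Bayes' rule, P(urn A | data) = (0.020285) / (0.057323) = 0.35388.

0.3539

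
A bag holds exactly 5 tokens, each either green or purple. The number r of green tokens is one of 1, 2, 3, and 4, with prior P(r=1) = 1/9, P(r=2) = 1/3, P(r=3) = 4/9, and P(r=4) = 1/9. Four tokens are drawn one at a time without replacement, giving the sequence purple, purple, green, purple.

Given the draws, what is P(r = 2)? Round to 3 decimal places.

0.600

The likelihood of the observed sequence under each hypothesis: P(data | r = 1) = (4/5)(3/4)(1/3)(2/2) = 1/5; P(data | r = 2) = (3/5)(2/4)(2/3)(1/2) = 1/10; P(data | r = 3) = (2/5)(1/4)(3/3)(0/2) = 0; P(data | r = 4) = (1/5)(0/4) = 0.
Multiplying each by its prior: 1/9 · 1/5 = 1/45, 1/3 · 1/10 = 1/30, 4/9 · 0 = 0, 1/9 · 0 = 0; these sum to 1/18.
By Bayes' rule, P(r = 2 | data) = (1/30) / (1/18) = 3/5.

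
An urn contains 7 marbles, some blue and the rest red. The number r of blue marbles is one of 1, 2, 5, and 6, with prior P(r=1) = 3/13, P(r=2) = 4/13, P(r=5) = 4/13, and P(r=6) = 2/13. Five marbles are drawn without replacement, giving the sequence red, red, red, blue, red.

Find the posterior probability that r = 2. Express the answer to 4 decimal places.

For each hypothesis, P(data | H) works out to: P(data | r = 1) = (6/7)(5/6)(4/5)(1/4)(3/3) = 1/7; P(data | r = 2) = (5/7)(4/6)(3/5)(2/4)(2/3) = 2/21; P(data | r = 5) = (2/7)(1/6)(0/5) = 0; P(data | r = 6) = (1/7)(0/6) = 0.
Weighting by the prior gives 3/13 · 1/7 = 3/91, 4/13 · 2/21 = 8/273, 4/13 · 0 = 0, 2/13 · 0 = 0; with total 17/273.
Hence P(r = 2 | data) = (8/273) / (17/273) = 8/17.

0.4706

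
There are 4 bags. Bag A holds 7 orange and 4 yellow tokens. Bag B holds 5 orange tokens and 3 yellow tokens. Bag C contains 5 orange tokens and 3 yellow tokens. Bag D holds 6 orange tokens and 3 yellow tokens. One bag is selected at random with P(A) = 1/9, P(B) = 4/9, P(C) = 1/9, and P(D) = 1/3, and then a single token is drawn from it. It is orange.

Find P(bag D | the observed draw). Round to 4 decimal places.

0.3471

Under each hypothesis, the probability of this draw is: P(data | bag A) = (7/11) = 7/11; P(data | bag B) = (5/8) = 5/8; P(data | bag C) = (5/8) = 5/8; P(data | bag D) = (6/9) = 2/3.
The prior-weighted likelihoods are 1/9 · 7/11 = 7/99, 4/9 · 5/8 = 5/18, 1/9 · 5/8 = 5/72, 1/3 · 2/3 = 2/9; these sum to 169/264.
By Bayes' rule, P(bag D | data) = (2/9) / (169/264) = 176/507.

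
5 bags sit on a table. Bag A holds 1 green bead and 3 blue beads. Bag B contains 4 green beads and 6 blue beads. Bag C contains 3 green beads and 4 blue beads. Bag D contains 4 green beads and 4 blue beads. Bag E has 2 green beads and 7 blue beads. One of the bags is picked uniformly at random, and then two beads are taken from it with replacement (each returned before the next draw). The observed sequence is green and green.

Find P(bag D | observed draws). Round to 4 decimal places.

Under each hypothesis, the probability of the observed sequence is: P(data | bag A) = (1/4)(1/4) = 0.0625; P(data | bag B) = (4/10)(4/10) = 0.16; P(data | bag C) = (3/7)(3/7) = 0.18367; P(data | bag D) = (4/8)(4/8) = 0.25; P(data | bag E) = (2/9)(2/9) = 0.049383.
Multiplying each by its prior: 1/5 · 0.0625 = 0.0125, 1/5 · 0.16 = 0.032, 1/5 · 0.18367 = 0.036735, 1/5 · 0.25 = 0.05, 1/5 · 0.049383 = 0.0098765; with total 0.14111.
Therefore the posterior P(bag D | data) = (0.05) / (0.14111) = 0.35433.

0.3543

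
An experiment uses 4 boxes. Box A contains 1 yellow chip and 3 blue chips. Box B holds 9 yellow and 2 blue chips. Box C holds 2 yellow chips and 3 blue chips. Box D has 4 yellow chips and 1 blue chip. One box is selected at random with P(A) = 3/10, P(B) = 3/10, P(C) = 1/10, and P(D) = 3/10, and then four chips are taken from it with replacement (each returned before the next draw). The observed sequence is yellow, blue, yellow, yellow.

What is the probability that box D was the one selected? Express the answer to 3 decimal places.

For each hypothesis, P(data | H) works out to: P(data | box A) = (1/4)(3/4)(1/4)(1/4) = 0.011719; P(data | box B) = (9/11)(2/11)(9/11)(9/11) = 0.099583; P(data | box C) = (2/5)(3/5)(2/5)(2/5) = 0.0384; P(data | box D) = (4/5)(1/5)(4/5)(4/5) = 0.1024.
Weighting by the prior gives 3/10 · 0.011719 = 0.0035156, 3/10 · 0.099583 = 0.029875, 1/10 · 0.0384 = 0.00384, 3/10 · 0.1024 = 0.03072; with total 0.067951.
So P(box D | data) = (0.03072) / (0.067951) = 0.45209.

0.452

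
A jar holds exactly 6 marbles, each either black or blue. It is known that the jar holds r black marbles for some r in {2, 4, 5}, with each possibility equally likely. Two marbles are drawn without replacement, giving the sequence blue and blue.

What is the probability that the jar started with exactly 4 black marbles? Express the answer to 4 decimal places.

0.1429

Compute the likelihood of the observed sequence for each case: P(data | r = 2) = (4/6)(3/5) = 2/5; P(data | r = 4) = (2/6)(1/5) = 1/15; P(data | r = 5) = (1/6)(0/5) = 0.
The prior-weighted likelihoods are 1/3 · 2/5 = 2/15, 1/3 · 1/15 = 1/45, 1/3 · 0 = 0; with total 7/45.
So P(r = 4 | data) = (1/45) / (7/45) = 1/7.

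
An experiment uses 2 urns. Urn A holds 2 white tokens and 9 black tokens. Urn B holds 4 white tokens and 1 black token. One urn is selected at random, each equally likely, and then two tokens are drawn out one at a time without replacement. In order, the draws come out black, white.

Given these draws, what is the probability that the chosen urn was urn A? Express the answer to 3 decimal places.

The likelihood of the observed sequence under each hypothesis: P(data | urn A) = (9/11)(2/10) = 9/55; P(data | urn B) = (1/5)(4/4) = 1/5.
The prior-weighted likelihoods are 1/2 · 9/55 = 9/110, 1/2 · 1/5 = 1/10; summing to 2/11.
Therefore the posterior P(urn A | data) = (9/110) / (2/11) = 9/20.

0.450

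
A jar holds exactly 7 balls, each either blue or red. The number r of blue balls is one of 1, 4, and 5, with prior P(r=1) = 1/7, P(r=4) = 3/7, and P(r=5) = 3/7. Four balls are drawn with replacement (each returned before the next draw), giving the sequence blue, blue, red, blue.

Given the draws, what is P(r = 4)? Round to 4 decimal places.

0.4324

Compute the likelihood of the observed sequence for each case: P(data | r = 1) = (1/7)(1/7)(6/7)(1/7) = 0.002499; P(data | r = 4) = (4/7)(4/7)(3/7)(4/7) = 0.079967; P(data | r = 5) = (5/7)(5/7)(2/7)(5/7) = 0.10412.
Multiplying each by its prior: 1/7 · 0.002499 = 0.00035699, 3/7 · 0.079967 = 0.034271, 3/7 · 0.10412 = 0.044624; with total 0.079253.
Hence P(r = 4 | data) = (0.034271) / (0.079253) = 0.43243.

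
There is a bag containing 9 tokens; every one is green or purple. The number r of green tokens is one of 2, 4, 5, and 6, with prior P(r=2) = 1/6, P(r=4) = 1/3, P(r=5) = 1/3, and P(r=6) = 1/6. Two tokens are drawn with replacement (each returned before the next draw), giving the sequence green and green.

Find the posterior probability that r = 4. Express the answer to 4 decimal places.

For each hypothesis, P(data | H) works out to: P(data | r = 2) = (2/9)(2/9) = 4/81; P(data | r = 4) = (4/9)(4/9) = 16/81; P(data | r = 5) = (5/9)(5/9) = 25/81; P(data | r = 6) = (6/9)(6/9) = 4/9.
The prior-weighted likelihoods are 1/6 · 4/81 = 2/243, 1/3 · 16/81 = 16/243, 1/3 · 25/81 = 25/243, 1/6 · 4/9 = 2/27; these sum to 61/243.
So P(r = 4 | data) = (16/243) / (61/243) = 16/61.

0.2623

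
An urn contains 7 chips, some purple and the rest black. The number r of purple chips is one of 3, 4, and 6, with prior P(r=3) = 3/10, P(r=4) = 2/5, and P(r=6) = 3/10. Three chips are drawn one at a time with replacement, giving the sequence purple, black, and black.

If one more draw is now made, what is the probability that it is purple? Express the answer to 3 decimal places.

Under each hypothesis, the probability of the observed sequence is: P(data | r = 3) = (3/7)(4/7)(4/7) = 0.13994; P(data | r = 4) = (4/7)(3/7)(3/7) = 0.10496; P(data | r = 6) = (6/7)(1/7)(1/7) = 0.017493.
The prior-weighted likelihoods are 3/10 · 0.13994 = 0.041983, 2/5 · 0.10496 = 0.041983, 3/10 · 0.017493 = 0.0052478; summing to 0.089213.
The posterior is then P(r = 3 | data) = 0.47059, P(r = 4 | data) = 0.47059, P(r = 6 | data) = 0.058824.
The predictive probability is P(purple next | data) = (3/7)(0.47059) + (4/7)(0.47059) + (6/7)(0.058824) = 0.52101.

0.521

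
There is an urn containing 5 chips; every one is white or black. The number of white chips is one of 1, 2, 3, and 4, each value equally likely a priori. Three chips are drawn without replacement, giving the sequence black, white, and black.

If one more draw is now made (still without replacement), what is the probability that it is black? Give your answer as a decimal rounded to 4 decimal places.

Compute the likelihood of the observed sequence for each case: P(data | r = 1) = (4/5)(1/4)(3/3) = 1/5; P(data | r = 2) = (3/5)(2/4)(2/3) = 1/5; P(data | r = 3) = (2/5)(3/4)(1/3) = 1/10; P(data | r = 4) = (1/5)(4/4)(0/3) = 0.
Weighting by the prior gives 1/4 · 1/5 = 1/20, 1/4 · 1/5 = 1/20, 1/4 · 1/10 = 1/40, 1/4 · 0 = 0; with total 1/8.
Normalising, the posterior is P(r = 1 | data) = 2/5, P(r = 2 | data) = 2/5, P(r = 3 | data) = 1/5, P(r = 4 | data) = 0.
The predictive probability is P(black next | data) = (1)(2/5) + (1/2)(2/5) + (0)(1/5) = 3/5.

0.6000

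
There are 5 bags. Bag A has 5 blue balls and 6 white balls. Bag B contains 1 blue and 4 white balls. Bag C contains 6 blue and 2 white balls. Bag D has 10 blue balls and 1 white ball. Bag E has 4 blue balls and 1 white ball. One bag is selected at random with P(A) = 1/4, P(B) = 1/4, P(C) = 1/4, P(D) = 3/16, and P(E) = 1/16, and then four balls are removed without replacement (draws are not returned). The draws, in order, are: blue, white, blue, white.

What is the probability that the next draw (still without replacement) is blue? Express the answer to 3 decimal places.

0.612

The likelihood of the observed sequence under each hypothesis: P(data | bag A) = (5/11)(6/10)(4/9)(5/8) = 0.075758; P(data | bag B) = (1/5)(4/4)(0/3) = 0; P(data | bag C) = (6/8)(2/7)(5/6)(1/5) = 0.035714; P(data | bag D) = (10/11)(1/10)(9/9)(0/8) = 0; P(data | bag E) = (4/5)(1/4)(3/3)(0/2) = 0.
Weighting by the prior gives 1/4 · 0.075758 = 0.018939, 1/4 · 0 = 0, 1/4 · 0.035714 = 0.0089286, 3/16 · 0 = 0, 1/16 · 0 = 0; summing to 0.027868.
Normalising, the posterior is P(bag A | data) = 0.67961, P(bag B | data) = 0, P(bag C | data) = 0.32039, P(bag D | data) = 0, P(bag E | data) = 0.
Averaging over the posterior, P(blue next | data) = (3/7)(0.67961) + (1)(0.32039) = 0.61165.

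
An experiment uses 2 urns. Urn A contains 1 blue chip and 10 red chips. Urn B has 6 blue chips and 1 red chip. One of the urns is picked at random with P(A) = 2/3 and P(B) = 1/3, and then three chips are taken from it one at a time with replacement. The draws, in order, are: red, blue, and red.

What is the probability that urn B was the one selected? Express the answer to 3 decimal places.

0.104

For each hypothesis, P(data | H) works out to: P(data | urn A) = (10/11)(1/11)(10/11) = 0.075131; P(data | urn B) = (1/7)(6/7)(1/7) = 0.017493.
Weighting by the prior gives 2/3 · 0.075131 = 0.050088, 1/3 · 0.017493 = 0.0058309; summing to 0.055919.
By Bayes' rule, P(urn B | data) = (0.0058309) / (0.055919) = 0.10427.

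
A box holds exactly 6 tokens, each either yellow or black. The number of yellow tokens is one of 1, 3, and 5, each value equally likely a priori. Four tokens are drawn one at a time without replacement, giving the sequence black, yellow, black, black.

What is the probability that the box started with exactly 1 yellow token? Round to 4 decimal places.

0.7692

For each hypothesis, P(data | H) works out to: P(data | r = 1) = (5/6)(1/5)(4/4)(3/3) = 1/6; P(data | r = 3) = (3/6)(3/5)(2/4)(1/3) = 1/20; P(data | r = 5) = (1/6)(5/5)(0/4) = 0.
The prior-weighted likelihoods are 1/3 · 1/6 = 1/18, 1/3 · 1/20 = 1/60, 1/3 · 0 = 0; with total 13/180.
Hence P(r = 1 | data) = (1/18) / (13/180) = 10/13.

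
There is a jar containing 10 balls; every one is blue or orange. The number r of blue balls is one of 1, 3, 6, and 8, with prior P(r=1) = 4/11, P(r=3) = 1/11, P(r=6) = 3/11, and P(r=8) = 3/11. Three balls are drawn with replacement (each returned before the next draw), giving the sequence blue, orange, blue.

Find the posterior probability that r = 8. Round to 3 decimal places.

Under each hypothesis, the probability of the observed sequence is: P(data | r = 1) = (1/10)(9/10)(1/10) = 0.009; P(data | r = 3) = (3/10)(7/10)(3/10) = 0.063; P(data | r = 6) = (6/10)(4/10)(6/10) = 0.144; P(data | r = 8) = (8/10)(2/10)(8/10) = 0.128.
Weighting by the prior gives 4/11 · 0.009 = 0.0032727, 1/11 · 0.063 = 0.0057273, 3/11 · 0.144 = 0.039273, 3/11 · 0.128 = 0.034909; with total 0.083182.
So P(r = 8 | data) = (0.034909) / (0.083182) = 0.41967.

0.420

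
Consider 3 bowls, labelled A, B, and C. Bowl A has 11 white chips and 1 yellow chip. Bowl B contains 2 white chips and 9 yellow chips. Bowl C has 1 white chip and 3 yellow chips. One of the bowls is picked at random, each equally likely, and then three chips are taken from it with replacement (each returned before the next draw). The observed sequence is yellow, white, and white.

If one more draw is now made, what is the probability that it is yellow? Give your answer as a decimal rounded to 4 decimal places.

Compute the likelihood of the observed sequence for each case: P(data | bowl A) = (1/12)(11/12)(11/12) = 0.070023; P(data | bowl B) = (9/11)(2/11)(2/11) = 0.027047; P(data | bowl C) = (3/4)(1/4)(1/4) = 0.046875.
The prior-weighted likelihoods are 1/3 · 0.070023 = 0.023341, 1/3 · 0.027047 = 0.0090158, 1/3 · 0.046875 = 0.015625; with total 0.047982.
The posterior is then P(bowl A | data) = 0.48646, P(bowl B | data) = 0.1879, P(bowl C | data) = 0.32564.
The predictive probability is P(yellow next | data) = (1/12)(0.48646) + (9/11)(0.1879) + (3/4)(0.32564) = 0.43851.

0.4385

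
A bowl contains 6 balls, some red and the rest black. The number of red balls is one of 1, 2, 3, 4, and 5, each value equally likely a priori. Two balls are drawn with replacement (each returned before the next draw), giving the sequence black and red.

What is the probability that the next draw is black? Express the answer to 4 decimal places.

0.5000

The likelihood of the observed sequence under each hypothesis: P(data | r = 1) = (5/6)(1/6) = 5/36; P(data | r = 2) = (4/6)(2/6) = 2/9; P(data | r = 3) = (3/6)(3/6) = 1/4; P(data | r = 4) = (2/6)(4/6) = 2/9; P(data | r = 5) = (1/6)(5/6) = 5/36.
Multiplying each by its prior: 1/5 · 5/36 = 1/36, 1/5 · 2/9 = 2/45, 1/5 · 1/4 = 1/20, 1/5 · 2/9 = 2/45, 1/5 · 5/36 = 1/36; with total 7/36.
Dividing through by the total gives posterior P(r = 1 | data) = 1/7, P(r = 2 | data) = 8/35, P(r = 3 | data) = 9/35, P(r = 4 | data) = 8/35, P(r = 5 | data) = 1/7.
The predictive probability is P(black next | data) = (5/6)(1/7) + (2/3)(8/35) + (1/2)(9/35) + (1/3)(8/35) + (1/6)(1/7) = 1/2.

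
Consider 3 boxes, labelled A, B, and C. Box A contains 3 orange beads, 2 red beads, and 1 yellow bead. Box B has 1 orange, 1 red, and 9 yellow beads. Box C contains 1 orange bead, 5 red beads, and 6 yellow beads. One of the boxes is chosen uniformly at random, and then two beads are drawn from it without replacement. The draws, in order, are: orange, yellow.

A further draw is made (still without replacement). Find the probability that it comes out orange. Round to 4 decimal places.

For each hypothesis, P(data | H) works out to: P(data | box A) = (3/6)(1/5) = 1/10; P(data | box B) = (1/11)(9/10) = 9/110; P(data | box C) = (1/12)(6/11) = 1/22.
The prior-weighted likelihoods are 1/3 · 1/10 = 1/30, 1/3 · 9/110 = 3/110, 1/3 · 1/22 = 1/66; with total 5/66.
The posterior is then P(box A | data) = 11/25, P(box B | data) = 9/25, P(box C | data) = 1/5.
So P(orange next | data) = Σ P(orange next | H) P(H | data) = (1/2)(11/25) + (0)(9/25) + (0)(1/5) = 11/50.

0.2200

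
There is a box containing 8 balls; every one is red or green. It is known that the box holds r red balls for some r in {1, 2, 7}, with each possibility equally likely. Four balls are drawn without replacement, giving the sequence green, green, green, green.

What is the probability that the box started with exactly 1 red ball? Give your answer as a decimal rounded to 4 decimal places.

Compute the likelihood of the observed sequence for each case: P(data | r = 1) = (7/8)(6/7)(5/6)(4/5) = 1/2; P(data | r = 2) = (6/8)(5/7)(4/6)(3/5) = 3/14; P(data | r = 7) = (1/8)(0/7) = 0.
Multiplying each by its prior: 1/3 · 1/2 = 1/6, 1/3 · 3/14 = 1/14, 1/3 · 0 = 0; with total 5/21.
Hence P(r = 1 | data) = (1/6) / (5/21) = 7/10.

0.7000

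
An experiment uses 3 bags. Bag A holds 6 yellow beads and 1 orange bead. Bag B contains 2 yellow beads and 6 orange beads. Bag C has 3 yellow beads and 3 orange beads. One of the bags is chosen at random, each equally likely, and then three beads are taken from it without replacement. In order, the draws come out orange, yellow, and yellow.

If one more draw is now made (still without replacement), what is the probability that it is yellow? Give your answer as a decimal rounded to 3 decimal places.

For each hypothesis, P(data | H) works out to: P(data | bag A) = (1/7)(6/6)(5/5) = 1/7; P(data | bag B) = (6/8)(2/7)(1/6) = 1/28; P(data | bag C) = (3/6)(3/5)(2/4) = 3/20.
Weighting by the prior gives 1/3 · 1/7 = 1/21, 1/3 · 1/28 = 1/84, 1/3 · 3/20 = 1/20; these sum to 23/210.
Dividing through by the total gives posterior P(bag A | data) = 10/23, P(bag B | data) = 5/46, P(bag C | data) = 21/46.
Averaging over the posterior, P(yellow next | data) = (1)(10/23) + (0)(5/46) + (1/3)(21/46) = 27/46.

0.587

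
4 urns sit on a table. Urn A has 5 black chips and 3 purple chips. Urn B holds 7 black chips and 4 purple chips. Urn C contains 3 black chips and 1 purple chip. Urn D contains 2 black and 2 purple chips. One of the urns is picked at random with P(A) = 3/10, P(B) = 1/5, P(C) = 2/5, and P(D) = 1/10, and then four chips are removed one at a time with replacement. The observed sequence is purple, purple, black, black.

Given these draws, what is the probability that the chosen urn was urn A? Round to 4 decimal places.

0.3469

Under each hypothesis, the probability of the observed sequence is: P(data | urn A) = (3/8)(3/8)(5/8)(5/8) = 0.054932; P(data | urn B) = (4/11)(4/11)(7/11)(7/11) = 0.053548; P(data | urn C) = (1/4)(1/4)(3/4)(3/4) = 0.035156; P(data | urn D) = (2/4)(2/4)(2/4)(2/4) = 0.0625.
Weighting by the prior gives 3/10 · 0.054932 = 0.016479, 1/5 · 0.053548 = 0.01071, 2/5 · 0.035156 = 0.014063, 1/10 · 0.0625 = 0.00625; these sum to 0.047502.
By Bayes' rule, P(urn A | data) = (0.016479) / (0.047502) = 0.34692.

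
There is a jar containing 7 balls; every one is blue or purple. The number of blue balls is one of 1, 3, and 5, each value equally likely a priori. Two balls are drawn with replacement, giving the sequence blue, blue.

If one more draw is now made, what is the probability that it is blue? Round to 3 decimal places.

Under each hypothesis, the probability of the observed sequence is: P(data | r = 1) = (1/7)(1/7) = 1/49; P(data | r = 3) = (3/7)(3/7) = 9/49; P(data | r = 5) = (5/7)(5/7) = 25/49.
Multiplying each by its prior: 1/3 · 1/49 = 1/147, 1/3 · 9/49 = 3/49, 1/3 · 25/49 = 25/147; summing to 5/21.
Dividing through by the total gives posterior P(r = 1 | data) = 1/35, P(r = 3 | data) = 9/35, P(r = 5 | data) = 5/7.
Averaging over the posterior, P(blue next | data) = (1/7)(1/35) + (3/7)(9/35) + (5/7)(5/7) = 153/245.

0.624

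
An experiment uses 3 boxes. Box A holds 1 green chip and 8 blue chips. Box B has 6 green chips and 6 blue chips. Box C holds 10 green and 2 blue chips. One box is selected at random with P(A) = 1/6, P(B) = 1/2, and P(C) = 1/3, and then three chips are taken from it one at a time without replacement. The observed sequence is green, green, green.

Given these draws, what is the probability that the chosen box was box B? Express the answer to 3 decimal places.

0.200

Compute the likelihood of the observed sequence for each case: P(data | box A) = (1/9)(0/8) = 0; P(data | box B) = (6/12)(5/11)(4/10) = 1/11; P(data | box C) = (10/12)(9/11)(8/10) = 6/11.
Multiplying each by its prior: 1/6 · 0 = 0, 1/2 · 1/11 = 1/22, 1/3 · 6/11 = 2/11; summing to 5/22.
By Bayes' rule, P(box B | data) = (1/22) / (5/22) = 1/5.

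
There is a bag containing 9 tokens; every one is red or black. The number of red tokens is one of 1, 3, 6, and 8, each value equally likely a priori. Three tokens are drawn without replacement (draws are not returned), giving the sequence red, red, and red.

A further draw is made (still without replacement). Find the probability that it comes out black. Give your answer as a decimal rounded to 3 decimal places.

For each hypothesis, P(data | H) works out to: P(data | r = 1) = (1/9)(0/8) = 0; P(data | r = 3) = (3/9)(2/8)(1/7) = 1/84; P(data | r = 6) = (6/9)(5/8)(4/7) = 5/21; P(data | r = 8) = (8/9)(7/8)(6/7) = 2/3.
Weighting by the prior gives 1/4 · 0 = 0, 1/4 · 1/84 = 1/336, 1/4 · 5/21 = 5/84, 1/4 · 2/3 = 1/6; summing to 11/48.
Dividing through by the total gives posterior P(r = 1 | data) = 0, P(r = 3 | data) = 1/77, P(r = 6 | data) = 20/77, P(r = 8 | data) = 8/11.
So P(black next | data) = Σ P(black next | H) P(H | data) = (1)(1/77) + (1/2)(20/77) + (1/6)(8/11) = 61/231.

0.264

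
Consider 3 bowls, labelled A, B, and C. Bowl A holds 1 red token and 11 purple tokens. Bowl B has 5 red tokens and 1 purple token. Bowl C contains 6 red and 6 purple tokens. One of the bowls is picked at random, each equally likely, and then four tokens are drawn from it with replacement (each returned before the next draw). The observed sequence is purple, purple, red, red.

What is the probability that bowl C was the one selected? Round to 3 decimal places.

For each hypothesis, P(data | H) works out to: P(data | bowl A) = (11/12)(11/12)(1/12)(1/12) = 0.0058353; P(data | bowl B) = (1/6)(1/6)(5/6)(5/6) = 0.01929; P(data | bowl C) = (6/12)(6/12)(6/12)(6/12) = 0.0625.
The prior-weighted likelihoods are 1/3 · 0.0058353 = 0.0019451, 1/3 · 0.01929 = 0.00643, 1/3 · 0.0625 = 0.020833; summing to 0.029208.
Hence P(bowl C | data) = (0.020833) / (0.029208) = 0.71326.

0.713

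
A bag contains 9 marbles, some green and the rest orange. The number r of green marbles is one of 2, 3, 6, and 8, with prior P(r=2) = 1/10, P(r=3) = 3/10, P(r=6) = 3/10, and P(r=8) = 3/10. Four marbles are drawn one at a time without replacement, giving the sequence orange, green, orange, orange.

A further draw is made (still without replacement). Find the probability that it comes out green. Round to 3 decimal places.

The likelihood of the observed sequence under each hypothesis: P(data | r = 2) = (7/9)(2/8)(6/7)(5/6) = 0.13889; P(data | r = 3) = (6/9)(3/8)(5/7)(4/6) = 0.11905; P(data | r = 6) = (3/9)(6/8)(2/7)(1/6) = 0.011905; P(data | r = 8) = (1/9)(8/8)(0/7) = 0.
Multiplying each by its prior: 1/10 · 0.13889 = 0.013889, 3/10 · 0.11905 = 0.035714, 3/10 · 0.011905 = 0.0035714, 3/10 · 0 = 0; with total 0.053175.
The posterior is then P(r = 2 | data) = 0.26119, P(r = 3 | data) = 0.67164, P(r = 6 | data) = 0.067164, P(r = 8 | data) = 0.
Averaging over the posterior, P(green next | data) = (1/5)(0.26119) + (2/5)(0.67164) + (1)(0.067164) = 0.38806.

0.388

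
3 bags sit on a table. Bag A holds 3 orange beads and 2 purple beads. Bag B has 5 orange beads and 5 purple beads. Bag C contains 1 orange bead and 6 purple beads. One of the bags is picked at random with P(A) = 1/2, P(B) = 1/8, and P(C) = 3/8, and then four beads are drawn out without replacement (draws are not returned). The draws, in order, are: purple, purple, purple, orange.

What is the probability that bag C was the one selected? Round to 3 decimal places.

0.878

For each hypothesis, P(data | H) works out to: P(data | bag A) = (2/5)(1/4)(0/3) = 0; P(data | bag B) = (5/10)(4/9)(3/8)(5/7) = 5/84; P(data | bag C) = (6/7)(5/6)(4/5)(1/4) = 1/7.
Multiplying each by its prior: 1/2 · 0 = 0, 1/8 · 5/84 = 5/672, 3/8 · 1/7 = 3/56; these sum to 41/672.
Hence P(bag C | data) = (3/56) / (41/672) = 36/41.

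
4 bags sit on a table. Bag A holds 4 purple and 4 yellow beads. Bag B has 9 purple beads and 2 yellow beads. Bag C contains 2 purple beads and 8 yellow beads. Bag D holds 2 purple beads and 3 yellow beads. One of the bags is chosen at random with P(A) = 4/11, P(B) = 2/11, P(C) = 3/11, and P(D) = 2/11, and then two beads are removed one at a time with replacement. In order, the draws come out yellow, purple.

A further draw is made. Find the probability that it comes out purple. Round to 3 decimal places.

The likelihood of the observed sequence under each hypothesis: P(data | bag A) = (4/8)(4/8) = 0.25; P(data | bag B) = (2/11)(9/11) = 0.14876; P(data | bag C) = (8/10)(2/10) = 0.16; P(data | bag D) = (3/5)(2/5) = 0.24.
Weighting by the prior gives 4/11 · 0.25 = 0.090909, 2/11 · 0.14876 = 0.027047, 3/11 · 0.16 = 0.043636, 2/11 · 0.24 = 0.043636; these sum to 0.20523.
The posterior is then P(bag A | data) = 0.44296, P(bag B | data) = 0.13179, P(bag C | data) = 0.21262, P(bag D | data) = 0.21262.
So P(purple next | data) = Σ P(purple next | H) P(H | data) = (1/2)(0.44296) + (9/11)(0.13179) + (1/5)(0.21262) + (2/5)(0.21262) = 0.45688.

0.457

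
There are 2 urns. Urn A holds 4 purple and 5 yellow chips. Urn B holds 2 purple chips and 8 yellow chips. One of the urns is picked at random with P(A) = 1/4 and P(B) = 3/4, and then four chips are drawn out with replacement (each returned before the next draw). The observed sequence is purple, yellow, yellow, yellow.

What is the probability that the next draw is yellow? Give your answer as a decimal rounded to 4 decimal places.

For each hypothesis, P(data | H) works out to: P(data | urn A) = (4/9)(5/9)(5/9)(5/9) = 0.076208; P(data | urn B) = (2/10)(8/10)(8/10)(8/10) = 0.1024.
Multiplying each by its prior: 1/4 · 0.076208 = 0.019052, 3/4 · 0.1024 = 0.0768; these sum to 0.095852.
The posterior is then P(urn A | data) = 0.19876, P(urn B | data) = 0.80124.
So P(yellow next | data) = Σ P(yellow next | H) P(H | data) = (5/9)(0.19876) + (4/5)(0.80124) = 0.75141.

0.7514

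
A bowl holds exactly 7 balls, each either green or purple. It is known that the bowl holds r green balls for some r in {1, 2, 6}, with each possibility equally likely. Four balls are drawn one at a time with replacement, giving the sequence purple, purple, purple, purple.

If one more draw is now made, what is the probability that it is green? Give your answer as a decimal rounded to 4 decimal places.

For each hypothesis, P(data | H) works out to: P(data | r = 1) = (6/7)(6/7)(6/7)(6/7) = 0.53978; P(data | r = 2) = (5/7)(5/7)(5/7)(5/7) = 0.26031; P(data | r = 6) = (1/7)(1/7)(1/7)(1/7) = 0.00041649.
Weighting by the prior gives 1/3 · 0.53978 = 0.17993, 1/3 · 0.26031 = 0.086769, 1/3 · 0.00041649 = 0.00013883; these sum to 0.26683.
The posterior is then P(r = 1 | data) = 0.6743, P(r = 2 | data) = 0.32518, P(r = 6 | data) = 0.00052029.
Averaging over the posterior, P(green next | data) = (1/7)(0.6743) + (2/7)(0.32518) + (6/7)(0.00052029) = 0.18968.

0.1897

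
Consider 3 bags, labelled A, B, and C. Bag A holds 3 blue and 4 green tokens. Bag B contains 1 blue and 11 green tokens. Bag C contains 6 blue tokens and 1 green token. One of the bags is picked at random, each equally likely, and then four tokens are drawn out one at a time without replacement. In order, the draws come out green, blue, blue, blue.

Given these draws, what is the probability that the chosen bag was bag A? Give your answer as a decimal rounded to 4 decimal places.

Under each hypothesis, the probability of the observed sequence is: P(data | bag A) = (4/7)(3/6)(2/5)(1/4) = 1/35; P(data | bag B) = (11/12)(1/11)(0/10) = 0; P(data | bag C) = (1/7)(6/6)(5/5)(4/4) = 1/7.
The prior-weighted likelihoods are 1/3 · 1/35 = 1/105, 1/3 · 0 = 0, 1/3 · 1/7 = 1/21; summing to 2/35.
Hence P(bag A | data) = (1/105) / (2/35) = 1/6.

0.1667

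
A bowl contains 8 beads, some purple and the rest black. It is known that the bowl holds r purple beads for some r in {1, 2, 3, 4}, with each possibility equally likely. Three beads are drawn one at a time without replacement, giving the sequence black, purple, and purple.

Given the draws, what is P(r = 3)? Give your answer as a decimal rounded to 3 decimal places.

For each hypothesis, P(data | H) works out to: P(data | r = 1) = (7/8)(1/7)(0/6) = 0; P(data | r = 2) = (6/8)(2/7)(1/6) = 1/28; P(data | r = 3) = (5/8)(3/7)(2/6) = 5/56; P(data | r = 4) = (4/8)(4/7)(3/6) = 1/7.
The prior-weighted likelihoods are 1/4 · 0 = 0, 1/4 · 1/28 = 1/112, 1/4 · 5/56 = 5/224, 1/4 · 1/7 = 1/28; these sum to 15/224.
Hence P(r = 3 | data) = (5/224) / (15/224) = 1/3.

0.333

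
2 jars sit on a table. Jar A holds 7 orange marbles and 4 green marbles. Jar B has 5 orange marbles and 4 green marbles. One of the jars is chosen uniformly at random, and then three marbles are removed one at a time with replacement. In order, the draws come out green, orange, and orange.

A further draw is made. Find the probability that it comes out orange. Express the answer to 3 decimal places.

0.597

Under each hypothesis, the probability of the observed sequence is: P(data | jar A) = (4/11)(7/11)(7/11) = 0.14726; P(data | jar B) = (4/9)(5/9)(5/9) = 0.13717.
The prior-weighted likelihoods are 1/2 · 0.14726 = 0.073629, 1/2 · 0.13717 = 0.068587; summing to 0.14222.
Dividing through by the total gives posterior P(jar A | data) = 0.51773, P(jar B | data) = 0.48227.
Averaging over the posterior, P(orange next | data) = (7/11)(0.51773) + (5/9)(0.48227) = 0.59739.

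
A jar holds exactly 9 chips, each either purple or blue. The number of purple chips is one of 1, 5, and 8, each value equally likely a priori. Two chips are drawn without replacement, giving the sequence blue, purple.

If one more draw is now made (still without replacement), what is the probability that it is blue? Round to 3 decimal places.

For each hypothesis, P(data | H) works out to: P(data | r = 1) = (8/9)(1/8) = 1/9; P(data | r = 5) = (4/9)(5/8) = 5/18; P(data | r = 8) = (1/9)(8/8) = 1/9.
The prior-weighted likelihoods are 1/3 · 1/9 = 1/27, 1/3 · 5/18 = 5/54, 1/3 · 1/9 = 1/27; summing to 1/6.
The posterior is then P(r = 1 | data) = 2/9, P(r = 5 | data) = 5/9, P(r = 8 | data) = 2/9.
The predictive probability is P(blue next | data) = (1)(2/9) + (3/7)(5/9) + (0)(2/9) = 29/63.

0.460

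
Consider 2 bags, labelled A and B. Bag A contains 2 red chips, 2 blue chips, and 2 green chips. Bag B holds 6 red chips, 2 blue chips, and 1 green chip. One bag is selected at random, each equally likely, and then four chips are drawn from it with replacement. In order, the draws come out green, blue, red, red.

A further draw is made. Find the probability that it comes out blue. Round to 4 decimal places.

0.2810

The likelihood of the observed sequence under each hypothesis: P(data | bag A) = (2/6)(2/6)(2/6)(2/6) = 0.012346; P(data | bag B) = (1/9)(2/9)(6/9)(6/9) = 0.010974.
Weighting by the prior gives 1/2 · 0.012346 = 0.0061728, 1/2 · 0.010974 = 0.005487; these sum to 0.01166.
Normalising, the posterior is P(bag A | data) = 0.52941, P(bag B | data) = 0.47059.
So P(blue next | data) = Σ P(blue next | H) P(H | data) = (1/3)(0.52941) + (2/9)(0.47059) = 0.28105.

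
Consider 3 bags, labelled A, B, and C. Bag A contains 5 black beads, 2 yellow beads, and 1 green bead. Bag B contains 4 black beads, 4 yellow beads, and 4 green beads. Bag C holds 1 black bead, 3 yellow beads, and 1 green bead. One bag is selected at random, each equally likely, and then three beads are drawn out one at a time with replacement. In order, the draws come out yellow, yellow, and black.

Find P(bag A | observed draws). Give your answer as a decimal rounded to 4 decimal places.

0.2638

For each hypothesis, P(data | H) works out to: P(data | bag A) = (2/8)(2/8)(5/8) = 0.039062; P(data | bag B) = (4/12)(4/12)(4/12) = 0.037037; P(data | bag C) = (3/5)(3/5)(1/5) = 0.072.
Weighting by the prior gives 1/3 · 0.039062 = 0.013021, 1/3 · 0.037037 = 0.012346, 1/3 · 0.072 = 0.024; these sum to 0.049367.
Hence P(bag A | data) = (0.013021) / (0.049367) = 0.26376.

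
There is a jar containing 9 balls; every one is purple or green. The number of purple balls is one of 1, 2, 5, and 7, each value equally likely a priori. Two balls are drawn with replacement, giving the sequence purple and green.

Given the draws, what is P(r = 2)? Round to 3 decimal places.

0.250

Compute the likelihood of the observed sequence for each case: P(data | r = 1) = (1/9)(8/9) = 8/81; P(data | r = 2) = (2/9)(7/9) = 14/81; P(data | r = 5) = (5/9)(4/9) = 20/81; P(data | r = 7) = (7/9)(2/9) = 14/81.
Multiplying each by its prior: 1/4 · 8/81 = 2/81, 1/4 · 14/81 = 7/162, 1/4 · 20/81 = 5/81, 1/4 · 14/81 = 7/162; with total 14/81.
Hence P(r = 2 | data) = (7/162) / (14/81) = 1/4.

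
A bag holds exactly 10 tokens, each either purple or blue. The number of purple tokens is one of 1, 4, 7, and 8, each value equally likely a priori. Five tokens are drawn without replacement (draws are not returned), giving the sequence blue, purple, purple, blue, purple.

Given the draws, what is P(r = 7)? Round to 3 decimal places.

0.475

For each hypothesis, P(data | H) works out to: P(data | r = 1) = (9/10)(1/9)(0/8) = 0; P(data | r = 4) = (6/10)(4/9)(3/8)(5/7)(2/6) = 0.02381; P(data | r = 7) = (3/10)(7/9)(6/8)(2/7)(5/6) = 0.041667; P(data | r = 8) = (2/10)(8/9)(7/8)(1/7)(6/6) = 0.022222.
The prior-weighted likelihoods are 1/4 · 0 = 0, 1/4 · 0.02381 = 0.0059524, 1/4 · 0.041667 = 0.010417, 1/4 · 0.022222 = 0.0055556; summing to 0.021925.
By Bayes' rule, P(r = 7 | data) = (0.010417) / (0.021925) = 0.47511.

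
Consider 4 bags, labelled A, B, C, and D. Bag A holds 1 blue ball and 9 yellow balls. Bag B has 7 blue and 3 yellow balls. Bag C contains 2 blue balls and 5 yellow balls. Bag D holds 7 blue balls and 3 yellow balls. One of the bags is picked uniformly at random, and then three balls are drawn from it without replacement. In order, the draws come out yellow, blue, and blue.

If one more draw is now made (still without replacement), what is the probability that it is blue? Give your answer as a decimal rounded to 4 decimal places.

For each hypothesis, P(data | H) works out to: P(data | bag A) = (9/10)(1/9)(0/8) = 0; P(data | bag B) = (3/10)(7/9)(6/8) = 0.175; P(data | bag C) = (5/7)(2/6)(1/5) = 0.047619; P(data | bag D) = (3/10)(7/9)(6/8) = 0.175.
Weighting by the prior gives 1/4 · 0 = 0, 1/4 · 0.175 = 0.04375, 1/4 · 0.047619 = 0.011905, 1/4 · 0.175 = 0.04375; these sum to 0.099405.
Dividing through by the total gives posterior P(bag A | data) = 0, P(bag B | data) = 0.44012, P(bag C | data) = 0.11976, P(bag D | data) = 0.44012.
Averaging over the posterior, P(blue next | data) = (5/7)(0.44012) + (0)(0.11976) + (5/7)(0.44012) = 0.62874.

0.6287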